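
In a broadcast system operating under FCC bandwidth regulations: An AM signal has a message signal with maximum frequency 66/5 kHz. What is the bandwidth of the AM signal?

In AM (double-sideband), the bandwidth is twice the message frequency.
BW = 2 * f_m = 2 * 66/5 kHz = 132/5 kHz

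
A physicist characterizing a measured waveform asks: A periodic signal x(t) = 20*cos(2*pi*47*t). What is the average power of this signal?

Average power of A*cos(wt) is A^2/2.
P = 20^2 / 2 = 400/2 = 200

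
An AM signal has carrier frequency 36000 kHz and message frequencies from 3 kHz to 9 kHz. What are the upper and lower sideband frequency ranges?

Upper sideband (USB) = fc + [fm_low, fm_high] = 36000 + [3, 9] = [36003, 36009] kHz
Lower sideband (LSB) = fc - [fm_high, fm_low] = 36000 - [9, 3] = [35991, 35997] kHz
Total occupied spectrum: 35991 kHz to 36009 kHz (plus carrier at 36000 kHz)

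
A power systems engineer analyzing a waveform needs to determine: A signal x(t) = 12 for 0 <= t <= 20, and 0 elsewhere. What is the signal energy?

Energy = integral of |x(t)|^2 dt over the signal duration
= 12^2 * 20 = 144 * 20 = 2880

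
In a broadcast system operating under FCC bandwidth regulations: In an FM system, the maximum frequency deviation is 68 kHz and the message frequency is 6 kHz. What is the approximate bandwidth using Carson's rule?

Carson's rule: BW = 2*(delta_f + f_m)
= 2*(68 + 6) kHz = 148 kHz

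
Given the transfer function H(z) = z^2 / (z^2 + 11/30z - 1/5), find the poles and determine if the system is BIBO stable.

Poles are roots of the denominator: z^2 + 11/30z - 1/5 = 0.
Quadratic formula: z = [-(11/30) +/- sqrt((11/30)^2 - 4*(-1/5))] / 2
Discriminant = 121/900 + 4/5 = 841/900; sqrt = 29/30.
z = (-11/30 +/- 29/30) / 2 => z = 3/10 or z = -2/3.
|p1| = 3/10, |p2| = 2/3.
For BIBO stability, all poles must lie inside the unit circle (|p| < 1).
System is STABLE since both |p| < 1.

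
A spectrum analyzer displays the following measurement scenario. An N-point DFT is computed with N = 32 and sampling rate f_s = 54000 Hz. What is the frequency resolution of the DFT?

DFT frequency resolution = f_s / N
= 54000 / 32 = 3375/2 Hz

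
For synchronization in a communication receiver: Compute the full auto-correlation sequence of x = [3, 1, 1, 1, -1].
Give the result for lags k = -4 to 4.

r_xx[k] = sum_m x[m]*x[m+k], indexed from 0, for k = -4 to 4:
  r_xx[-4] = x[4]*x[0] = -3
  r_xx[-3] = x[3]*x[0] + x[4]*x[1] = 2
  r_xx[-2] = x[2]*x[0] + x[3]*x[1] + x[4]*x[2] = 3
  r_xx[-1] = x[1]*x[0] + x[2]*x[1] + x[3]*x[2] + x[4]*x[3] = 4
  r_xx[0] = x[0]*x[0] + x[1]*x[1] + x[2]*x[2] + x[3]*x[3] + x[4]*x[4] = 13
  r_xx[1] = x[0]*x[1] + x[1]*x[2] + x[2]*x[3] + x[3]*x[4] = 4
  r_xx[2] = x[0]*x[2] + x[1]*x[3] + x[2]*x[4] = 3
  r_xx[3] = x[0]*x[3] + x[1]*x[4] = 2
  r_xx[4] = x[0]*x[4] = -3
r_xx = [-3, 2, 3, 4, 13, 4, 3, 2, -3]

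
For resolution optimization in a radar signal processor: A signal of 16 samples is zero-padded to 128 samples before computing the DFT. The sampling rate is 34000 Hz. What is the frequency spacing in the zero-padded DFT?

Original DFT: N = 16, resolution = f_s/N = 34000/16 = 2125 Hz
Zero-padded DFT: N = 128, resolution = f_s/N = 34000/128 = 2125/8 Hz
Zero-padding interpolates the spectrum (finer frequency grid)
but does NOT improve the true spectral resolution (ability to resolve close frequencies).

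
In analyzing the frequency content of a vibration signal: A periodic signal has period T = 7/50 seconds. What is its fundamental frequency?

The fundamental frequency is the reciprocal of the period.
f = 1/T = 1/(7/50) = 50/7 Hz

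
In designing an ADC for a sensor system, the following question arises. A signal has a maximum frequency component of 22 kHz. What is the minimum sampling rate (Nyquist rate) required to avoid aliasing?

By the Nyquist-Shannon sampling theorem,
the minimum sampling rate (Nyquist rate) must be at least 2 * f_max.
Nyquist rate = 2 * 22 kHz = 44 kHz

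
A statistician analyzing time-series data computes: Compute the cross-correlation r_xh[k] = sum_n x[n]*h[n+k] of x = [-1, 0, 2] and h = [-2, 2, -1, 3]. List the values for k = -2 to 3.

Both sequences indexed from 0 and zero outside their support.
Lags with overlap: k = -2 to 3.
  r_xh[-2] = x[2]*h[0] = -4
  r_xh[-1] = x[1]*h[0] + x[2]*h[1] = 4
  r_xh[0] = x[0]*h[0] + x[1]*h[1] + x[2]*h[2] = 0
  r_xh[1] = x[0]*h[1] + x[1]*h[2] + x[2]*h[3] = 4
  r_xh[2] = x[0]*h[2] + x[1]*h[3] = 1
  r_xh[3] = x[0]*h[3] = -3
r_xh = [-4, 4, 0, 4, 1, -3] (for k = -2, ..., 3)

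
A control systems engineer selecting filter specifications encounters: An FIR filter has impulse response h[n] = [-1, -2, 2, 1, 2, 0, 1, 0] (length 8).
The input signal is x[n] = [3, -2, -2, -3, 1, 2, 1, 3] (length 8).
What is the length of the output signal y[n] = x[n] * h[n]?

For linear convolution, the output length is:
len(y) = len(x) + len(h) - 1 = 8 + 8 - 1 = 15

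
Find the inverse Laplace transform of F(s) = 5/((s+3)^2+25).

Standard pair: w/((s+a)^2+w^2) <-> e^(-at)*sin(wt)*u(t)
With a=3, w=5: f(t) = e^(-3t)*sin(5t)*u(t)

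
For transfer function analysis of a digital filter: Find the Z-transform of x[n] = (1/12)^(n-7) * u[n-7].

Time-shifting property: if X(z) = Z{x[n]}, then Z{x[n-d]} = z^(-d) * X(z)
X(z) = z/(z - 1/12) for x[n] = (1/12)^n * u[n]
Z{x[n-7]} = z^(-7) * z/(z - 1/12) = z^(-6)/(z - 1/12)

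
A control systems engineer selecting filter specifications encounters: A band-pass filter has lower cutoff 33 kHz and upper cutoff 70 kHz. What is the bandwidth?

Bandwidth = f_high - f_low
= 70 kHz - 33 kHz = 37 kHz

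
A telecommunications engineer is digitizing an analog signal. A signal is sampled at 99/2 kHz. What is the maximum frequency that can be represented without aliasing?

The maximum frequency that can be represented without aliasing
is the Nyquist frequency: f_max = f_s / 2 = 99/2 kHz / 2 = 99/4 kHz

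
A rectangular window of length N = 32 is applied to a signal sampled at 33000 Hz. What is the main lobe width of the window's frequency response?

For a rectangular window of length N,
the main lobe width in frequency is 2*f_s/N.
= 2*33000/32 = 4125/2 Hz
This determines the minimum frequency separation for resolving two sinusoids.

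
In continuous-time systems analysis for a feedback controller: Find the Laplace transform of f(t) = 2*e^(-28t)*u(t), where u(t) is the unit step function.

Standard Laplace transform pair:
e^(-at)*u(t) <-> 1/(s+a)
With a = 28: L{2*e^(-28t)*u(t)} = 2/(s+28), ROC: Re(s) > -28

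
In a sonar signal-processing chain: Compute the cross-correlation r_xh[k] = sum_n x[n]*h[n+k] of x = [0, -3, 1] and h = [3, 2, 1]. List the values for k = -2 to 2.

Both sequences indexed from 0 and zero outside their support.
Lags with overlap: k = -2 to 2.
  r_xh[-2] = x[2]*h[0] = 3
  r_xh[-1] = x[1]*h[0] + x[2]*h[1] = -7
  r_xh[0] = x[0]*h[0] + x[1]*h[1] + x[2]*h[2] = -5
  r_xh[1] = x[0]*h[1] + x[1]*h[2] = -3
  r_xh[2] = x[0]*h[2] = 0
r_xh = [3, -7, -5, -3, 0] (for k = -2, ..., 2)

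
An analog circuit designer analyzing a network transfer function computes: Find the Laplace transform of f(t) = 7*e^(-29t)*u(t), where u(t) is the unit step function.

Standard Laplace transform pair:
e^(-at)*u(t) <-> 1/(s+a)
With a = 29: L{7*e^(-29t)*u(t)} = 7/(s+29), ROC: Re(s) > -29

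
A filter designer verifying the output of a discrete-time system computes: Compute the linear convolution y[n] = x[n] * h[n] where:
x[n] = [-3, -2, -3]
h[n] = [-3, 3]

y[n] = sum_k x[k]*h[n-k]. Output length = len(x) + len(h) - 1 = 3 + 2 - 1 = 4.
y[0] = -3*-3 = 9
y[1] = -2*-3 + -3*3 = -3
y[2] = -3*-3 + -2*3 = 3
y[3] = -3*3 = -9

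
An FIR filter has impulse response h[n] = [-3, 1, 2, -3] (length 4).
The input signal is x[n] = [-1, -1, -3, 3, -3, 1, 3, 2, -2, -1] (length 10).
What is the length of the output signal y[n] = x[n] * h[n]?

For linear convolution, the output length is:
len(y) = len(x) + len(h) - 1 = 10 + 4 - 1 = 13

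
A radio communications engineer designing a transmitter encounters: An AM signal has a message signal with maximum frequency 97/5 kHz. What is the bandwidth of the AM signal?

In AM (double-sideband), the bandwidth is twice the message frequency.
BW = 2 * f_m = 2 * 97/5 kHz = 194/5 kHz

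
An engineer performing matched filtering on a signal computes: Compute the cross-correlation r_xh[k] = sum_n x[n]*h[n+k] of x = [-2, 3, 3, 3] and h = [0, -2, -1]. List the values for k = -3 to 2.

Both sequences indexed from 0 and zero outside their support.
Lags with overlap: k = -3 to 2.
  r_xh[-3] = x[3]*h[0] = 0
  r_xh[-2] = x[2]*h[0] + x[3]*h[1] = -6
  r_xh[-1] = x[1]*h[0] + x[2]*h[1] + x[3]*h[2] = -9
  r_xh[0] = x[0]*h[0] + x[1]*h[1] + x[2]*h[2] = -9
  r_xh[1] = x[0]*h[1] + x[1]*h[2] = 1
  r_xh[2] = x[0]*h[2] = 2
r_xh = [0, -6, -9, -9, 1, 2] (for k = -3, ..., 2)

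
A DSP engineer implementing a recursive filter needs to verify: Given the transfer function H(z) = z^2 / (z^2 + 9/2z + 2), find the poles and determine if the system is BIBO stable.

Poles are roots of the denominator: z^2 + 9/2z + 2 = 0.
Quadratic formula: z = [-(9/2) +/- sqrt((9/2)^2 - 4*(2))] / 2
Discriminant = 81/4 - 8 = 49/4; sqrt = 7/2.
z = (-9/2 +/- 7/2) / 2 => z = -1/2 or z = -4.
|p1| = 4, |p2| = 1/2.
For BIBO stability, all poles must lie inside the unit circle (|p| < 1).
System is UNSTABLE since at least one |p| >= 1.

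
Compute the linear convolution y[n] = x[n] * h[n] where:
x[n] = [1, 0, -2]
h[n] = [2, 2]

y[n] = sum_k x[k]*h[n-k]. Output length = len(x) + len(h) - 1 = 3 + 2 - 1 = 4.
y[0] = 1*2 = 2
y[1] = 0*2 + 1*2 = 2
y[2] = -2*2 + 0*2 = -4
y[3] = -2*2 = -4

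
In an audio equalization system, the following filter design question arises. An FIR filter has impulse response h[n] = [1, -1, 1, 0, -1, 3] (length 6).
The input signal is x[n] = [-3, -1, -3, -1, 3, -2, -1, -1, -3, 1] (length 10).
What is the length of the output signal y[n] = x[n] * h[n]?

For linear convolution, the output length is:
len(y) = len(x) + len(h) - 1 = 10 + 6 - 1 = 15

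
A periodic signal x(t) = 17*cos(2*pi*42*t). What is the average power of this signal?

Average power of A*cos(wt) is A^2/2.
P = 17^2 / 2 = 289/2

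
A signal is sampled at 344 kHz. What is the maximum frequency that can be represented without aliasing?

The maximum frequency that can be represented without aliasing
is the Nyquist frequency: f_max = f_s / 2 = 344 kHz / 2 = 172 kHz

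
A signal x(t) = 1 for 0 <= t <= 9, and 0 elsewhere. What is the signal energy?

Energy = integral of |x(t)|^2 dt over the signal duration
= 1^2 * 9 = 1 * 9 = 9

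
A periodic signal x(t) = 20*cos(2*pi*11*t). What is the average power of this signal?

Average power of A*cos(wt) is A^2/2.
P = 20^2 / 2 = 400/2 = 200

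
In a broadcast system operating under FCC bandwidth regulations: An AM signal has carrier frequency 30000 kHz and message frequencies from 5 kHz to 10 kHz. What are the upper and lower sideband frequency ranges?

Upper sideband (USB) = fc + [fm_low, fm_high] = 30000 + [5, 10] = [30005, 30010] kHz
Lower sideband (LSB) = fc - [fm_high, fm_low] = 30000 - [10, 5] = [29990, 29995] kHz
Total occupied spectrum: 29990 kHz to 30010 kHz (plus carrier at 30000 kHz)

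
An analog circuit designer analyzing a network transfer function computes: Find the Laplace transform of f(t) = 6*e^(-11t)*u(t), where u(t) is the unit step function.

Standard Laplace transform pair:
e^(-at)*u(t) <-> 1/(s+a)
With a = 11: L{6*e^(-11t)*u(t)} = 6/(s+11), ROC: Re(s) > -11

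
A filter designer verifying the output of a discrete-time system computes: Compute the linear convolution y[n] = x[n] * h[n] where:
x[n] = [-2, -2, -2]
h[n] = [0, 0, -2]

y[n] = sum_k x[k]*h[n-k]. Output length = len(x) + len(h) - 1 = 3 + 3 - 1 = 5.
y[0] = -2*0 = 0
y[1] = -2*0 + -2*0 = 0
y[2] = -2*0 + -2*0 + -2*-2 = 4
y[3] = -2*0 + -2*-2 = 4
y[4] = -2*-2 = 4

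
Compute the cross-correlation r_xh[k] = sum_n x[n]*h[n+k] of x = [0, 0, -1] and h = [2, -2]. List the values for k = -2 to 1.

Both sequences indexed from 0 and zero outside their support.
Lags with overlap: k = -2 to 1.
  r_xh[-2] = x[2]*h[0] = -2
  r_xh[-1] = x[1]*h[0] + x[2]*h[1] = 2
  r_xh[0] = x[0]*h[0] + x[1]*h[1] = 0
  r_xh[1] = x[0]*h[1] = 0
r_xh = [-2, 2, 0, 0] (for k = -2, ..., 1)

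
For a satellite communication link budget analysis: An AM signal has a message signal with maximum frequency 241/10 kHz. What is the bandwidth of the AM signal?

In AM (double-sideband), the bandwidth is twice the message frequency.
BW = 2 * f_m = 2 * 241/10 kHz = 241/5 kHz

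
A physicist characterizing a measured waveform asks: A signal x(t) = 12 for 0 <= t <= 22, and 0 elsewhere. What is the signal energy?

Energy = integral of |x(t)|^2 dt over the signal duration
= 12^2 * 22 = 144 * 22 = 3168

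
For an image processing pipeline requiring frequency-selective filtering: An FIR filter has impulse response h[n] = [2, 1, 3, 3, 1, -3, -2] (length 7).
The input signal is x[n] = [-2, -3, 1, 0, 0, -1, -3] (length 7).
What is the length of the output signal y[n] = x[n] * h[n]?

For linear convolution, the output length is:
len(y) = len(x) + len(h) - 1 = 7 + 7 - 1 = 13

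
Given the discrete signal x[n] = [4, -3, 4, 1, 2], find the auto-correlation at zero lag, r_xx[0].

The auto-correlation at zero lag r_xx[0] equals the signal energy.
r_xx[0] = sum of x[n]^2 = 4^2 + (-3)^2 + 4^2 + 1^2 + 2^2
= 16 + 9 + 16 + 1 + 4 = 46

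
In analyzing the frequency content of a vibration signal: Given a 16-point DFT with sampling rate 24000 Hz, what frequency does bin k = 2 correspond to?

The frequency of DFT bin k is: f_k = k * f_s / N
f_2 = 2 * 24000 / 16 = 3000 Hz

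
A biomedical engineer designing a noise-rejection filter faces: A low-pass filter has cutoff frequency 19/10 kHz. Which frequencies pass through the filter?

A low-pass filter passes all frequencies below the cutoff frequency 19/10 kHz and attenuates higher frequencies.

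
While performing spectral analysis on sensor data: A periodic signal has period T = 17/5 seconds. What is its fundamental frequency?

The fundamental frequency is the reciprocal of the period.
f = 1/T = 1/(17/5) = 5/17 Hz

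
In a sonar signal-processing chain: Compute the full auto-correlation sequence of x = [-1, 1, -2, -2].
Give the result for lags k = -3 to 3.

r_xx[k] = sum_m x[m]*x[m+k], indexed from 0, for k = -3 to 3:
  r_xx[-3] = x[3]*x[0] = 2
  r_xx[-2] = x[2]*x[0] + x[3]*x[1] = 0
  r_xx[-1] = x[1]*x[0] + x[2]*x[1] + x[3]*x[2] = 1
  r_xx[0] = x[0]*x[0] + x[1]*x[1] + x[2]*x[2] + x[3]*x[3] = 10
  r_xx[1] = x[0]*x[1] + x[1]*x[2] + x[2]*x[3] = 1
  r_xx[2] = x[0]*x[2] + x[1]*x[3] = 0
  r_xx[3] = x[0]*x[3] = 2
r_xx = [2, 0, 1, 10, 1, 0, 2]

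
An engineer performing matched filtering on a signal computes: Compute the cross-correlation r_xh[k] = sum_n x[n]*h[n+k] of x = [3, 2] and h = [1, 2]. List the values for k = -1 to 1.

Both sequences indexed from 0 and zero outside their support.
Lags with overlap: k = -1 to 1.
  r_xh[-1] = x[1]*h[0] = 2
  r_xh[0] = x[0]*h[0] + x[1]*h[1] = 7
  r_xh[1] = x[0]*h[1] = 6
r_xh = [2, 7, 6] (for k = -1, ..., 1)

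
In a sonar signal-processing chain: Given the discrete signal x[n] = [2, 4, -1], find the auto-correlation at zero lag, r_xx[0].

The auto-correlation at zero lag r_xx[0] equals the signal energy.
r_xx[0] = sum of x[n]^2 = 2^2 + 4^2 + (-1)^2
= 4 + 16 + 1 = 21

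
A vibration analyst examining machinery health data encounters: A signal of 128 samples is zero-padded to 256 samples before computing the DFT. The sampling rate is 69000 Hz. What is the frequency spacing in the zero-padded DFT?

Original DFT: N = 128, resolution = f_s/N = 69000/128 = 8625/16 Hz
Zero-padded DFT: N = 256, resolution = f_s/N = 69000/256 = 8625/32 Hz
Zero-padding interpolates the spectrum (finer frequency grid)
but does NOT improve the true spectral resolution (ability to resolve close frequencies).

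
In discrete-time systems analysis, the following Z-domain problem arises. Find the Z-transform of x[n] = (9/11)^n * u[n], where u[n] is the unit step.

The Z-transform of a^n * u[n] is z/(z-a) for |z| > |a|.
Here a = 9/11, so X(z) = z/(z - (9/11)) = 11z/(11z - 9)
ROC: |z| > 9/11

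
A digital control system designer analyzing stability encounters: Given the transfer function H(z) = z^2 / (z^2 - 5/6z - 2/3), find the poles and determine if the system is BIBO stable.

Poles are roots of the denominator: z^2 - 5/6z - 2/3 = 0.
Quadratic formula: z = [-(-5/6) +/- sqrt((-5/6)^2 - 4*(-2/3))] / 2
Discriminant = 25/36 + 8/3 = 121/36; sqrt = 11/6.
z = (5/6 +/- 11/6) / 2 => z = 4/3 or z = -1/2.
|p1| = 4/3, |p2| = 1/2.
For BIBO stability, all poles must lie inside the unit circle (|p| < 1).
System is UNSTABLE since at least one |p| >= 1.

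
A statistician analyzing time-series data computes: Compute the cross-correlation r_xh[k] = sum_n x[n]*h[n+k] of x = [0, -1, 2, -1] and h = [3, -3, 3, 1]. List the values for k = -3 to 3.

Both sequences indexed from 0 and zero outside their support.
Lags with overlap: k = -3 to 3.
  r_xh[-3] = x[3]*h[0] = -3
  r_xh[-2] = x[2]*h[0] + x[3]*h[1] = 9
  r_xh[-1] = x[1]*h[0] + x[2]*h[1] + x[3]*h[2] = -12
  r_xh[0] = x[0]*h[0] + x[1]*h[1] + x[2]*h[2] + x[3]*h[3] = 8
  r_xh[1] = x[0]*h[1] + x[1]*h[2] + x[2]*h[3] = -1
  r_xh[2] = x[0]*h[2] + x[1]*h[3] = -1
  r_xh[3] = x[0]*h[3] = 0
r_xh = [-3, 9, -12, 8, -1, -1, 0] (for k = -3, ..., 3)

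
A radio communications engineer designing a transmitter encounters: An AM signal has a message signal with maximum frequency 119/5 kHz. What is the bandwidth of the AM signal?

In AM (double-sideband), the bandwidth is twice the message frequency.
BW = 2 * f_m = 2 * 119/5 kHz = 238/5 kHz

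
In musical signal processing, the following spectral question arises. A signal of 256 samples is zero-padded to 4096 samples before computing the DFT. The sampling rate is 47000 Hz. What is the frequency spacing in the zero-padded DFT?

Original DFT: N = 256, resolution = f_s/N = 47000/256 = 5875/32 Hz
Zero-padded DFT: N = 4096, resolution = f_s/N = 47000/4096 = 5875/512 Hz
Zero-padding interpolates the spectrum (finer frequency grid)
but does NOT improve the true spectral resolution (ability to resolve close frequencies).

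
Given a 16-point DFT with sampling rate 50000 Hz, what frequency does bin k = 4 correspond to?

The frequency of DFT bin k is: f_k = k * f_s / N
f_4 = 4 * 50000 / 16 = 12500 Hz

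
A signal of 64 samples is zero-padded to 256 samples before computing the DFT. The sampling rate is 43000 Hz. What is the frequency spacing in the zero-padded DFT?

Original DFT: N = 64, resolution = f_s/N = 43000/64 = 5375/8 Hz
Zero-padded DFT: N = 256, resolution = f_s/N = 43000/256 = 5375/32 Hz
Zero-padding interpolates the spectrum (finer frequency grid)
but does NOT improve the true spectral resolution (ability to resolve close frequencies).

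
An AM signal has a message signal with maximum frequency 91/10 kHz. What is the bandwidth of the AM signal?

In AM (double-sideband), the bandwidth is twice the message frequency.
BW = 2 * f_m = 2 * 91/10 kHz = 91/5 kHz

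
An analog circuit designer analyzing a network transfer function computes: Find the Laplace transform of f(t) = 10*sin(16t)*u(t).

Standard pair: sin(wt)*u(t) <-> w/(s^2+w^2)
With w = 16: L{10*sin(16t)*u(t)} = 160/(s^2+256)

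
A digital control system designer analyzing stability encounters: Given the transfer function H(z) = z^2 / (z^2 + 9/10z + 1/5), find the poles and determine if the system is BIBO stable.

Poles are roots of the denominator: z^2 + 9/10z + 1/5 = 0.
Quadratic formula: z = [-(9/10) +/- sqrt((9/10)^2 - 4*(1/5))] / 2
Discriminant = 81/100 - 4/5 = 1/100; sqrt = 1/10.
z = (-9/10 +/- 1/10) / 2 => z = -2/5 or z = -1/2.
|p1| = 2/5, |p2| = 1/2.
For BIBO stability, all poles must lie inside the unit circle (|p| < 1).
System is STABLE since both |p| < 1.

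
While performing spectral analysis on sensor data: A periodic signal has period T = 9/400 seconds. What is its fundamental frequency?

The fundamental frequency is the reciprocal of the period.
f = 1/T = 1/(9/400) = 400/9 Hz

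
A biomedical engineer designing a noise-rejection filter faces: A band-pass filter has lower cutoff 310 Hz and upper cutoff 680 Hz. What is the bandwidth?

Bandwidth = f_high - f_low
= 680 Hz - 310 Hz = 370 Hz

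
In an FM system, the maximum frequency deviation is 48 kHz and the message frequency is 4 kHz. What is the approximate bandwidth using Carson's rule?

Carson's rule: BW = 2*(delta_f + f_m)
= 2*(48 + 4) kHz = 104 kHz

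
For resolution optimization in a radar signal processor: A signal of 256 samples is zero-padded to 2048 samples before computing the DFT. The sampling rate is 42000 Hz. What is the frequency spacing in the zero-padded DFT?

Original DFT: N = 256, resolution = f_s/N = 42000/256 = 2625/16 Hz
Zero-padded DFT: N = 2048, resolution = f_s/N = 42000/2048 = 2625/128 Hz
Zero-padding interpolates the spectrum (finer frequency grid)
but does NOT improve the true spectral resolution (ability to resolve close frequencies).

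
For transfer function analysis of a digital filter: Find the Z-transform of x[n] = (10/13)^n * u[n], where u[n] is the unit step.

The Z-transform of a^n * u[n] is z/(z-a) for |z| > |a|.
Here a = 10/13, so X(z) = z/(z - (10/13)) = 13z/(13z - 10)
ROC: |z| > 10/13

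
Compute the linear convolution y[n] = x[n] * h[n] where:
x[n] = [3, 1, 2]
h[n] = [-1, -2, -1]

y[n] = sum_k x[k]*h[n-k]. Output length = len(x) + len(h) - 1 = 3 + 3 - 1 = 5.
y[0] = 3*-1 = -3
y[1] = 1*-1 + 3*-2 = -7
y[2] = 2*-1 + 1*-2 + 3*-1 = -7
y[3] = 2*-2 + 1*-1 = -5
y[4] = 2*-1 = -2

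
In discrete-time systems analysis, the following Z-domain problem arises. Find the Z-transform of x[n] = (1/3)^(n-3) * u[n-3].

Time-shifting property: if X(z) = Z{x[n]}, then Z{x[n-d]} = z^(-d) * X(z)
X(z) = z/(z - 1/3) for x[n] = (1/3)^n * u[n]
Z{x[n-3]} = z^(-3) * z/(z - 1/3) = z^(-2)/(z - 1/3)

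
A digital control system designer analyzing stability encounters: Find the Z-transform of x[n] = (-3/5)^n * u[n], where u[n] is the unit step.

The Z-transform of a^n * u[n] is z/(z-a) for |z| > |a|.
Here a = -3/5, so X(z) = z/(z - (-3/5)) = 5z/(5z + 3)
ROC: |z| > 3/5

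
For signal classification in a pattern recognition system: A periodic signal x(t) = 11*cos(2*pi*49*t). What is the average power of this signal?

Average power of A*cos(wt) is A^2/2.
P = 11^2 / 2 = 121/2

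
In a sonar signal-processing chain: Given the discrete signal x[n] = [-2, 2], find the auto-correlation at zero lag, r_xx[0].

The auto-correlation at zero lag r_xx[0] equals the signal energy.
r_xx[0] = sum of x[n]^2 = (-2)^2 + 2^2
= 4 + 4 = 8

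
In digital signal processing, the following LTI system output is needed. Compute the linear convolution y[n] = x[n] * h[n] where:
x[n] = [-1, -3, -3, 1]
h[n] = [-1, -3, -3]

y[n] = sum_k x[k]*h[n-k]. Output length = len(x) + len(h) - 1 = 4 + 3 - 1 = 6.
y[0] = -1*-1 = 1
y[1] = -3*-1 + -1*-3 = 6
y[2] = -3*-1 + -3*-3 + -1*-3 = 15
y[3] = 1*-1 + -3*-3 + -3*-3 = 17
y[4] = 1*-3 + -3*-3 = 6
y[5] = 1*-3 = -3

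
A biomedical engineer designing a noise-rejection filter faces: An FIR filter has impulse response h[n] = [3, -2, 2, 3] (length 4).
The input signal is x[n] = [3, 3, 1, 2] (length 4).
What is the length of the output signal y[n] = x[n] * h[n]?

For linear convolution, the output length is:
len(y) = len(x) + len(h) - 1 = 4 + 4 - 1 = 7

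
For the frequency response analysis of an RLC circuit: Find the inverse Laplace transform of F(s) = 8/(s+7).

Standard pair: k/(s+a) <-> k*e^(-at)*u(t)
With k=8, a=7: f(t) = 8*e^(-7t)*u(t)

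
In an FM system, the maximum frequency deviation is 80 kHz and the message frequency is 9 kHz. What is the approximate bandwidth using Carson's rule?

Carson's rule: BW = 2*(delta_f + f_m)
= 2*(80 + 9) kHz = 178 kHz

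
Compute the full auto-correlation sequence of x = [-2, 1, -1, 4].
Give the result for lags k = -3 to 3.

r_xx[k] = sum_m x[m]*x[m+k], indexed from 0, for k = -3 to 3:
  r_xx[-3] = x[3]*x[0] = -8
  r_xx[-2] = x[2]*x[0] + x[3]*x[1] = 6
  r_xx[-1] = x[1]*x[0] + x[2]*x[1] + x[3]*x[2] = -7
  r_xx[0] = x[0]*x[0] + x[1]*x[1] + x[2]*x[2] + x[3]*x[3] = 22
  r_xx[1] = x[0]*x[1] + x[1]*x[2] + x[2]*x[3] = -7
  r_xx[2] = x[0]*x[2] + x[1]*x[3] = 6
  r_xx[3] = x[0]*x[3] = -8
r_xx = [-8, 6, -7, 22, -7, 6, -8]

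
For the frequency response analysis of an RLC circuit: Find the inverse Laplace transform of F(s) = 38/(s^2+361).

Standard pair: w/(s^2+w^2) <-> sin(wt)*u(t)
Recognize w^2 = 361, so w = 19; numerator 38 = 2*19.
f(t) = 2*sin(19t)*u(t)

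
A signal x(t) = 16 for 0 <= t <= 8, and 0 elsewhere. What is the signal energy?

Energy = integral of |x(t)|^2 dt over the signal duration
= 16^2 * 8 = 256 * 8 = 2048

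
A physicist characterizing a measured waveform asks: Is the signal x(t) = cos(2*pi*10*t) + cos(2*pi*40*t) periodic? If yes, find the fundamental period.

f1 = 10 Hz, f2 = 40 Hz
Period T1 = 1/10, T2 = 1/40
Ratio T1/T2 = 40/10, which is rational.
The signal is periodic with fundamental period T = 1/GCD(10,40) = 1/10 s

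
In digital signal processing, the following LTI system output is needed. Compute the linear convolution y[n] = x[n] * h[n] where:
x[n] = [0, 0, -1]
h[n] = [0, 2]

y[n] = sum_k x[k]*h[n-k]. Output length = len(x) + len(h) - 1 = 3 + 2 - 1 = 4.
y[0] = 0*0 = 0
y[1] = 0*0 + 0*2 = 0
y[2] = -1*0 + 0*2 = 0
y[3] = -1*2 = -2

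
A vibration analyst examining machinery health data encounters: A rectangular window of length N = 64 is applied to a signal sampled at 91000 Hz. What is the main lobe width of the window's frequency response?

For a rectangular window of length N,
the main lobe width in frequency is 2*f_s/N.
= 2*91000/64 = 11375/4 Hz
This determines the minimum frequency separation for resolving two sinusoids.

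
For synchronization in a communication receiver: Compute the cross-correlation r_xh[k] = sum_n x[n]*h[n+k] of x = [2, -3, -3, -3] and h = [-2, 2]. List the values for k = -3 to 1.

Both sequences indexed from 0 and zero outside their support.
Lags with overlap: k = -3 to 1.
  r_xh[-3] = x[3]*h[0] = 6
  r_xh[-2] = x[2]*h[0] + x[3]*h[1] = 0
  r_xh[-1] = x[1]*h[0] + x[2]*h[1] = 0
  r_xh[0] = x[0]*h[0] + x[1]*h[1] = -10
  r_xh[1] = x[0]*h[1] = 4
r_xh = [6, 0, 0, -10, 4] (for k = -3, ..., 1)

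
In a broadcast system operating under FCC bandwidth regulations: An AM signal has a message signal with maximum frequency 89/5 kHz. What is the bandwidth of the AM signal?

In AM (double-sideband), the bandwidth is twice the message frequency.
BW = 2 * f_m = 2 * 89/5 kHz = 178/5 kHz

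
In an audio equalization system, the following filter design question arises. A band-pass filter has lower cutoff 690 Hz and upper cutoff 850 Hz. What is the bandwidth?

Bandwidth = f_high - f_low
= 850 Hz - 690 Hz = 160 Hz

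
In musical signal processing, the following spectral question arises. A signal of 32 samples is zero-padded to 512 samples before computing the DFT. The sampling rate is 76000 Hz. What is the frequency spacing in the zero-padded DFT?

Original DFT: N = 32, resolution = f_s/N = 76000/32 = 2375 Hz
Zero-padded DFT: N = 512, resolution = f_s/N = 76000/512 = 2375/16 Hz
Zero-padding interpolates the spectrum (finer frequency grid)
but does NOT improve the true spectral resolution (ability to resolve close frequencies).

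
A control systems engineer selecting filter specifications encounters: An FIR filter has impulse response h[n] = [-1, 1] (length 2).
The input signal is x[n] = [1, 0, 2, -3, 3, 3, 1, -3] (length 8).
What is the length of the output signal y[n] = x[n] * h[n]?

For linear convolution, the output length is:
len(y) = len(x) + len(h) - 1 = 8 + 2 - 1 = 9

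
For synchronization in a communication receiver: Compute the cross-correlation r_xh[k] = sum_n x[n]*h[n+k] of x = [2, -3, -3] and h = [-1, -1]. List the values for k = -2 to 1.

Both sequences indexed from 0 and zero outside their support.
Lags with overlap: k = -2 to 1.
  r_xh[-2] = x[2]*h[0] = 3
  r_xh[-1] = x[1]*h[0] + x[2]*h[1] = 6
  r_xh[0] = x[0]*h[0] + x[1]*h[1] = 1
  r_xh[1] = x[0]*h[1] = -2
r_xh = [3, 6, 1, -2] (for k = -2, ..., 1)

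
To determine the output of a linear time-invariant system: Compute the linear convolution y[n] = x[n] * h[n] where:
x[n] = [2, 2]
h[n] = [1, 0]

y[n] = sum_k x[k]*h[n-k]. Output length = len(x) + len(h) - 1 = 2 + 2 - 1 = 3.
y[0] = 2*1 = 2
y[1] = 2*1 + 2*0 = 2
y[2] = 2*0 = 0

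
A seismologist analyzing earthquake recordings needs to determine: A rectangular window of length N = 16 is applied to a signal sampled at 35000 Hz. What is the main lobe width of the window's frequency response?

For a rectangular window of length N,
the main lobe width in frequency is 2*f_s/N.
= 2*35000/16 = 4375 Hz
This determines the minimum frequency separation for resolving two sinusoids.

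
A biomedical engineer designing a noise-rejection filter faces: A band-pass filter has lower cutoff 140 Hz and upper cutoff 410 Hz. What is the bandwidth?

Bandwidth = f_high - f_low
= 410 Hz - 140 Hz = 270 Hz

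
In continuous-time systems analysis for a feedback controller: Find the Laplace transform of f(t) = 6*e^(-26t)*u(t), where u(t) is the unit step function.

Standard Laplace transform pair:
e^(-at)*u(t) <-> 1/(s+a)
With a = 26: L{6*e^(-26t)*u(t)} = 6/(s+26), ROC: Re(s) > -26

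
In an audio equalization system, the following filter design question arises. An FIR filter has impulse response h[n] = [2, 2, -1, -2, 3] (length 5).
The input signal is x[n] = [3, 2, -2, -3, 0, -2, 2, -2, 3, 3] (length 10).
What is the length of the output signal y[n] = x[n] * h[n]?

For linear convolution, the output length is:
len(y) = len(x) + len(h) - 1 = 10 + 5 - 1 = 14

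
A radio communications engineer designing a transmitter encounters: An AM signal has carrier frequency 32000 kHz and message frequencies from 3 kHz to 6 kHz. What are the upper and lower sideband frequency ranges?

Upper sideband (USB) = fc + [fm_low, fm_high] = 32000 + [3, 6] = [32003, 32006] kHz
Lower sideband (LSB) = fc - [fm_high, fm_low] = 32000 - [6, 3] = [31994, 31997] kHz
Total occupied spectrum: 31994 kHz to 32006 kHz (plus carrier at 32000 kHz)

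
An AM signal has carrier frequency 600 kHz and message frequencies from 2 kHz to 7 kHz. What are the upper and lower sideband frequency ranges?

Upper sideband (USB) = fc + [fm_low, fm_high] = 600 + [2, 7] = [602, 607] kHz
Lower sideband (LSB) = fc - [fm_high, fm_low] = 600 - [7, 2] = [593, 598] kHz
Total occupied spectrum: 593 kHz to 607 kHz (plus carrier at 600 kHz)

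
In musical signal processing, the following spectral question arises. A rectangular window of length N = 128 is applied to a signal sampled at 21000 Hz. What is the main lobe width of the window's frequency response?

For a rectangular window of length N,
the main lobe width in frequency is 2*f_s/N.
= 2*21000/128 = 2625/8 Hz
This determines the minimum frequency separation for resolving two sinusoids.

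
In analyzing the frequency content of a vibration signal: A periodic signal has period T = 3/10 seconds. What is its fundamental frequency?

The fundamental frequency is the reciprocal of the period.
f = 1/T = 1/(3/10) = 10/3 Hz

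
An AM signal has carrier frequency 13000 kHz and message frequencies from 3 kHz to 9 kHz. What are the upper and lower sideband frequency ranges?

Upper sideband (USB) = fc + [fm_low, fm_high] = 13000 + [3, 9] = [13003, 13009] kHz
Lower sideband (LSB) = fc - [fm_high, fm_low] = 13000 - [9, 3] = [12991, 12997] kHz
Total occupied spectrum: 12991 kHz to 13009 kHz (plus carrier at 13000 kHz)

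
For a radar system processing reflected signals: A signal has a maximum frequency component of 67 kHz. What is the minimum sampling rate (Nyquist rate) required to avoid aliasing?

By the Nyquist-Shannon sampling theorem,
the minimum sampling rate (Nyquist rate) must be at least 2 * f_max.
Nyquist rate = 2 * 67 kHz = 134 kHz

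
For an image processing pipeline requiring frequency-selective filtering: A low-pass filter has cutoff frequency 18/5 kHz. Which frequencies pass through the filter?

A low-pass filter passes all frequencies below the cutoff frequency 18/5 kHz and attenuates higher frequencies.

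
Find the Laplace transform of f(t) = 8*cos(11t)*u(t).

Standard pair: cos(wt)*u(t) <-> s/(s^2+w^2)
With w = 11: L{8*cos(11t)*u(t)} = 8s/(s^2+121)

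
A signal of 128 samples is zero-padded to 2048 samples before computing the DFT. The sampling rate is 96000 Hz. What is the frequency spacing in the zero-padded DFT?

Original DFT: N = 128, resolution = f_s/N = 96000/128 = 750 Hz
Zero-padded DFT: N = 2048, resolution = f_s/N = 96000/2048 = 375/8 Hz
Zero-padding interpolates the spectrum (finer frequency grid)
but does NOT improve the true spectral resolution (ability to resolve close frequencies).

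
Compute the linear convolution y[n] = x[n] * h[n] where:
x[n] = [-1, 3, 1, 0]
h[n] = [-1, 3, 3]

y[n] = sum_k x[k]*h[n-k]. Output length = len(x) + len(h) - 1 = 4 + 3 - 1 = 6.
y[0] = -1*-1 = 1
y[1] = 3*-1 + -1*3 = -6
y[2] = 1*-1 + 3*3 + -1*3 = 5
y[3] = 0*-1 + 1*3 + 3*3 = 12
y[4] = 0*3 + 1*3 = 3
y[5] = 0*3 = 0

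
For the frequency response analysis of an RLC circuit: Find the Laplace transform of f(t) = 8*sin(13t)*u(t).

Standard pair: sin(wt)*u(t) <-> w/(s^2+w^2)
With w = 13: L{8*sin(13t)*u(t)} = 104/(s^2+169)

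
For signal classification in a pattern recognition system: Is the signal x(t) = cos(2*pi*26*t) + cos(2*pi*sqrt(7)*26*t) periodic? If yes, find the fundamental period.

f1 = 26 Hz, f2 = 26*sqrt(7) Hz
Ratio f2/f1 = sqrt(7), which is irrational.
Since the frequency ratio is irrational, no common period exists.
The signal is not periodic.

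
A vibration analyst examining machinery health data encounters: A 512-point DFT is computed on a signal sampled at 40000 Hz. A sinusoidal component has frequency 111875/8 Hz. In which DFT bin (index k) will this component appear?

DFT frequency resolution = f_s/N = 40000/512 = 625/8 Hz
Bin index k = f_signal / resolution = 111875/8 / 625/8 = 179
The signal frequency 111875/8 Hz falls in DFT bin k = 179.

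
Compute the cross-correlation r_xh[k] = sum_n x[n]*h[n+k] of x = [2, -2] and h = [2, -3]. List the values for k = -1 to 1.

Both sequences indexed from 0 and zero outside their support.
Lags with overlap: k = -1 to 1.
  r_xh[-1] = x[1]*h[0] = -4
  r_xh[0] = x[0]*h[0] + x[1]*h[1] = 10
  r_xh[1] = x[0]*h[1] = -6
r_xh = [-4, 10, -6] (for k = -1, ..., 1)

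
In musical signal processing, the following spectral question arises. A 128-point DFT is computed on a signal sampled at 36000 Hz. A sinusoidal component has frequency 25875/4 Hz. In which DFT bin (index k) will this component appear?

DFT frequency resolution = f_s/N = 36000/128 = 1125/4 Hz
Bin index k = f_signal / resolution = 25875/4 / 1125/4 = 23
The signal frequency 25875/4 Hz falls in DFT bin k = 23.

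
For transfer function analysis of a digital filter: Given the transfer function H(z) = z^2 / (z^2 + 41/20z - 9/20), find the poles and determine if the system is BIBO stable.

Poles are roots of the denominator: z^2 + 41/20z - 9/20 = 0.
Quadratic formula: z = [-(41/20) +/- sqrt((41/20)^2 - 4*(-9/20))] / 2
Discriminant = 1681/400 + 9/5 = 2401/400; sqrt = 49/20.
z = (-41/20 +/- 49/20) / 2 => z = 1/5 or z = -9/4.
|p1| = 9/4, |p2| = 1/5.
For BIBO stability, all poles must lie inside the unit circle (|p| < 1).
System is UNSTABLE since at least one |p| >= 1.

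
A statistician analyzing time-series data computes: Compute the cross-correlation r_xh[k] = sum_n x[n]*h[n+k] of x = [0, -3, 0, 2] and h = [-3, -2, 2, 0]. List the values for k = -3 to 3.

Both sequences indexed from 0 and zero outside their support.
Lags with overlap: k = -3 to 3.
  r_xh[-3] = x[3]*h[0] = -6
  r_xh[-2] = x[2]*h[0] + x[3]*h[1] = -4
  r_xh[-1] = x[1]*h[0] + x[2]*h[1] + x[3]*h[2] = 13
  r_xh[0] = x[0]*h[0] + x[1]*h[1] + x[2]*h[2] + x[3]*h[3] = 6
  r_xh[1] = x[0]*h[1] + x[1]*h[2] + x[2]*h[3] = -6
  r_xh[2] = x[0]*h[2] + x[1]*h[3] = 0
  r_xh[3] = x[0]*h[3] = 0
r_xh = [-6, -4, 13, 6, -6, 0, 0] (for k = -3, ..., 3)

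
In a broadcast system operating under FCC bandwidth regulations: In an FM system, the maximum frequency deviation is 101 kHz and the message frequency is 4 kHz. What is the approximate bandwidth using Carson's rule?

Carson's rule: BW = 2*(delta_f + f_m)
= 2*(101 + 4) kHz = 210 kHz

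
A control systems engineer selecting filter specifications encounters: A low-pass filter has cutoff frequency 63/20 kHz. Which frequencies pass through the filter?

A low-pass filter passes all frequencies below the cutoff frequency 63/20 kHz and attenuates higher frequencies.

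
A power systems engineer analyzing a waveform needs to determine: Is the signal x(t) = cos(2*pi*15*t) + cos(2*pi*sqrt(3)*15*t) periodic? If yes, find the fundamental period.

f1 = 15 Hz, f2 = 15*sqrt(3) Hz
Ratio f2/f1 = sqrt(3), which is irrational.
Since the frequency ratio is irrational, no common period exists.
The signal is not periodic.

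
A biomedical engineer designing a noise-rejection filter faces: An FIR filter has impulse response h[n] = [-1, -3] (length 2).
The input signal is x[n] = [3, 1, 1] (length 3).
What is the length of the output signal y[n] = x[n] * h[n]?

For linear convolution, the output length is:
len(y) = len(x) + len(h) - 1 = 3 + 2 - 1 = 4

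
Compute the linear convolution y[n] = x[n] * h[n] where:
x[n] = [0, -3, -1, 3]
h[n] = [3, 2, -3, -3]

y[n] = sum_k x[k]*h[n-k]. Output length = len(x) + len(h) - 1 = 4 + 4 - 1 = 7.
y[0] = 0*3 = 0
y[1] = -3*3 + 0*2 = -9
y[2] = -1*3 + -3*2 + 0*-3 = -9
y[3] = 3*3 + -1*2 + -3*-3 + 0*-3 = 16
y[4] = 3*2 + -1*-3 + -3*-3 = 18
y[5] = 3*-3 + -1*-3 = -6
y[6] = 3*-3 = -9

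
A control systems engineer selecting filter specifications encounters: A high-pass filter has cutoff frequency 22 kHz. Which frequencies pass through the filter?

A high-pass filter passes all frequencies above the cutoff frequency 22 kHz and attenuates lower frequencies.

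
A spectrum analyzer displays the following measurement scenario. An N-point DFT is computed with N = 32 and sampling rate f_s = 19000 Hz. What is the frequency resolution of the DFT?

DFT frequency resolution = f_s / N
= 19000 / 32 = 2375/4 Hz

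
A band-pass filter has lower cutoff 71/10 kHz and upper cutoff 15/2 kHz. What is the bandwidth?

Bandwidth = f_high - f_low
= 15/2 kHz - 71/10 kHz = 2/5 kHz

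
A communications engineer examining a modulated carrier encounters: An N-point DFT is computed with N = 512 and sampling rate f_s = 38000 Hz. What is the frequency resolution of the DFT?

DFT frequency resolution = f_s / N
= 38000 / 512 = 2375/32 Hz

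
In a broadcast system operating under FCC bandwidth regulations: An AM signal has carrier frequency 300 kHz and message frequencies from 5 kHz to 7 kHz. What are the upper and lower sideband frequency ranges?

Upper sideband (USB) = fc + [fm_low, fm_high] = 300 + [5, 7] = [305, 307] kHz
Lower sideband (LSB) = fc - [fm_high, fm_low] = 300 - [7, 5] = [293, 295] kHz
Total occupied spectrum: 293 kHz to 307 kHz (plus carrier at 300 kHz)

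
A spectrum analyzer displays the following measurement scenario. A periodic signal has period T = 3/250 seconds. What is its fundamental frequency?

The fundamental frequency is the reciprocal of the period.
f = 1/T = 1/(3/250) = 250/3 Hz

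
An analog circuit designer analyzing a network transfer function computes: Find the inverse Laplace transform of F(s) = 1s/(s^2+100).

Standard pair: s/(s^2+w^2) <-> cos(wt)*u(t)
With k=1, w=10: f(t) = cos(10t)*u(t)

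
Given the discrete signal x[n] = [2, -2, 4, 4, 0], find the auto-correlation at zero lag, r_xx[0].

The auto-correlation at zero lag r_xx[0] equals the signal energy.
r_xx[0] = sum of x[n]^2 = 2^2 + (-2)^2 + 4^2 + 4^2 + 0^2
= 4 + 4 + 16 + 16 + 0 = 40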